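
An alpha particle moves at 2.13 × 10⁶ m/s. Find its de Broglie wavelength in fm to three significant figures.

p = mv = 6.645 × 10⁻²⁷ × 2.13 × 10⁶ = 1.415 × 10⁻²⁰ kg·m/s.
λ = h/p = 6.626 × 10⁻³⁴ / 1.415 × 10⁻²⁰ = 4.68 × 10⁻¹⁴ m = 46.8 fm.

λ = 46.8 fm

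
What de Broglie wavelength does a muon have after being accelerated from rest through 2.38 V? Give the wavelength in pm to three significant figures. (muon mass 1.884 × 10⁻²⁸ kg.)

λ = 55.3 pm

KE = eV = 1.602 × 10⁻¹⁹ × 2.380 = 3.813 × 10⁻¹⁹ J.
p = √(2mKE) = √(2 × 1.884 × 10⁻²⁸ × 3.813 × 10⁻¹⁹) = 1.199 × 10⁻²³ kg·m/s.
λ = h/p = 6.626 × 10⁻³⁴ / 1.199 × 10⁻²³ = 5.53 × 10⁻¹¹ m = 55.3 pm.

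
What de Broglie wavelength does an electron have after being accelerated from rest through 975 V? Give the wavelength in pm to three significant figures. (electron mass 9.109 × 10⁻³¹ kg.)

λ = 39.3 pm

KE = eV = 1.602 × 10⁻¹⁹ × 975.0 = 1.562 × 10⁻¹⁶ J.
p = √(2mKE) = √(2 × 9.109 × 10⁻³¹ × 1.562 × 10⁻¹⁶) = 1.687 × 10⁻²³ kg·m/s.
λ = h/p = 6.626 × 10⁻³⁴ / 1.687 × 10⁻²³ = 3.93 × 10⁻¹¹ m = 39.3 pm.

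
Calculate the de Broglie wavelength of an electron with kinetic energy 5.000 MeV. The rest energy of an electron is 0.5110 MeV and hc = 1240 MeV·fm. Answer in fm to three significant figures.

Total energy E = KE + m₀c² = 5.000 + 0.5110 = 5.5110 MeV.
(pc)² = E² − (m₀c²)² = (5.5110)² − (0.5110)² = 30.11 MeV², so pc = 5.487 MeV.
λ = hc/(pc) = 1240 MeV·fm / 5.487 MeV = 226 fm.

λ = 226 fm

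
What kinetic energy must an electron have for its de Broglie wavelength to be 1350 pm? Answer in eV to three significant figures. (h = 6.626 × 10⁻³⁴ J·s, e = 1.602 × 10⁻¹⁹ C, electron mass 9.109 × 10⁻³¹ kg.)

KE = 0.825 eV

p = h/λ = 6.626 × 10⁻³⁴ / 1.350 × 10⁻⁹ = 4.908 × 10⁻²⁵ kg·m/s.
KE = p²/(2m) = (4.908 × 10⁻²⁵)² / (2 × 9.109 × 10⁻³¹) = 1.322 × 10⁻¹⁹ J = 0.825 eV.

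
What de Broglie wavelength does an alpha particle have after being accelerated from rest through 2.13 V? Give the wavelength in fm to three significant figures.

λ = 6960 fm

KE = 2eV = 2 × 1.602 × 10⁻¹⁹ × 2.130 = 6.825 × 10⁻¹⁹ J.
p = √(2mKE) = √(2 × 6.645 × 10⁻²⁷ × 6.825 × 10⁻¹⁹) = 9.524 × 10⁻²³ kg·m/s.
λ = h/p = 6.626 × 10⁻³⁴ / 9.524 × 10⁻²³ = 6.96 × 10⁻¹² m = 6960 fm.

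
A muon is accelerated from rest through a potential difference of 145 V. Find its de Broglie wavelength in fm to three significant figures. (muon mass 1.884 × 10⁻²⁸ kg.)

λ = 7080 fm

KE = eV = 1.602 × 10⁻¹⁹ × 145.0 = 2.323 × 10⁻¹⁷ J.
p = √(2mKE) = √(2 × 1.884 × 10⁻²⁸ × 2.323 × 10⁻¹⁷) = 9.356 × 10⁻²³ kg·m/s.
λ = h/p = 6.626 × 10⁻³⁴ / 9.356 × 10⁻²³ = 7.08 × 10⁻¹² m = 7080 fm.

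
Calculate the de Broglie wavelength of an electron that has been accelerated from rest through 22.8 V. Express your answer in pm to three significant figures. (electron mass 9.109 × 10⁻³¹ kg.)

λ = 257 pm

KE = eV = 1.602 × 10⁻¹⁹ × 22.80 = 3.653 × 10⁻¹⁸ J.
p = √(2mKE) = √(2 × 9.109 × 10⁻³¹ × 3.653 × 10⁻¹⁸) = 2.580 × 10⁻²⁴ kg·m/s.
λ = h/p = 6.626 × 10⁻³⁴ / 2.580 × 10⁻²⁴ = 2.57 × 10⁻¹⁰ m = 257 pm.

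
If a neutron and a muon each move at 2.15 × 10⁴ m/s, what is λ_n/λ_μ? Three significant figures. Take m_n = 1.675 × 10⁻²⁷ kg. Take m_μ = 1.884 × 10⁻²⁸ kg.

λ_n/λ_μ = 0.112

At fixed v, p = mv so λ = h/(mv) ∝ 1/m.
λ_n/λ_μ = m_μ/m_n = 1.884 × 10⁻²⁸/1.675 × 10⁻²⁷ = 0.112.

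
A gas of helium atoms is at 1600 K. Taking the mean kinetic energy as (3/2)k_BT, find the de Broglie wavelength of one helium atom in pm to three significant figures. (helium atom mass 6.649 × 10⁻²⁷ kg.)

λ = 31.6 pm

KE = (3/2)k_BT = 1.5 × 1.381 × 10⁻²³ × 1600 = 3.314 × 10⁻²⁰ J.
p = √(2mKE) = √(2 × 6.649 × 10⁻²⁷ × 3.314 × 10⁻²⁰) = 2.099 × 10⁻²³ kg·m/s.
λ = h/p = 3.16 × 10⁻¹¹ m = 31.6 pm.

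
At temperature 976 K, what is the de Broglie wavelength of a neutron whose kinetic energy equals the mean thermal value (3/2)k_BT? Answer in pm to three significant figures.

KE = (3/2)k_BT = 1.5 × 1.381 × 10⁻²³ × 976 = 2.022 × 10⁻²⁰ J.
p = √(2mKE) = √(2 × 1.675 × 10⁻²⁷ × 2.022 × 10⁻²⁰) = 8.230 × 10⁻²⁴ kg·m/s.
λ = h/p = 8.05 × 10⁻¹¹ m = 80.5 pm.

λ = 80.5 pm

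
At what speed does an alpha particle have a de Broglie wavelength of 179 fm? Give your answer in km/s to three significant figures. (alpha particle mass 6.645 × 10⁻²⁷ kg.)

p = h/λ = 6.626 × 10⁻³⁴ / 1.790 × 10⁻¹³ = 3.702 × 10⁻²¹ kg·m/s.
v = p/m = 3.702 × 10⁻²¹ / 6.645 × 10⁻²⁷ = 5.57 × 10⁵ m/s = 557 km/s.

v = 557 km/s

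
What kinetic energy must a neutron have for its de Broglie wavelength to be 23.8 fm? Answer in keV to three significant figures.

KE = 1440 keV

p = h/λ = 6.626 × 10⁻³⁴ / 2.380 × 10⁻¹⁴ = 2.784 × 10⁻²⁰ kg·m/s.
KE = p²/(2m) = (2.784 × 10⁻²⁰)² / (2 × 1.675 × 10⁻²⁷) = 2.314 × 10⁻¹³ J = 1440 keV.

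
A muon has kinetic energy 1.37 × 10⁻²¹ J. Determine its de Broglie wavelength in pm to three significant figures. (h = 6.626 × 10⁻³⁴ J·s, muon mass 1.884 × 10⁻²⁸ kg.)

p = √(2mKE) = √(2 × 1.884 × 10⁻²⁸ × 1.370 × 10⁻²¹) = 7.185 × 10⁻²⁵ kg·m/s.
λ = h/p = 6.626 × 10⁻³⁴ / 7.185 × 10⁻²⁵ = 9.22 × 10⁻¹⁰ m = 922 pm.

λ = 922 pm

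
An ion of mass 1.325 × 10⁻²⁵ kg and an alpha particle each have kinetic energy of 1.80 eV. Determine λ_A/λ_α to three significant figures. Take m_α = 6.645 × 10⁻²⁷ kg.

At fixed KE, p = √(2mKE) so λ = h/p ∝ 1/√m.
λ_A/λ_α = √(m_α/m_A) = √(6.645 × 10⁻²⁷/1.325 × 10⁻²⁵) = √(0.05015) = 0.224.

λ_A/λ_α = 0.224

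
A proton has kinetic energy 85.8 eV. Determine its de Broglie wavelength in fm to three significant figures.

KE = 85.8 eV = 1.375 × 10⁻¹⁷ J.
p = √(2mKE) = √(2 × 1.673 × 10⁻²⁷ × 1.375 × 10⁻¹⁷) = 2.145 × 10⁻²² kg·m/s.
λ = h/p = 6.626 × 10⁻³⁴ / 2.145 × 10⁻²² = 3.09 × 10⁻¹² m = 3090 fm.

λ = 3090 fm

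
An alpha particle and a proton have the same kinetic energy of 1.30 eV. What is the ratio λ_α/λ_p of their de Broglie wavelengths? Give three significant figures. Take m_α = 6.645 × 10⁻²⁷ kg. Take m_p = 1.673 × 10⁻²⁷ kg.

λ_α/λ_p = 0.502

At fixed KE, p = √(2mKE) so λ = h/p ∝ 1/√m.
λ_α/λ_p = √(m_p/m_α) = √(1.673 × 10⁻²⁷/6.645 × 10⁻²⁷) = √(0.2518) = 0.502.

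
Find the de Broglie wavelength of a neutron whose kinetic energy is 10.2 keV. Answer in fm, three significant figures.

KE = 10.2 keV = 1.634 × 10⁻¹⁵ J.
p = √(2mKE) = √(2 × 1.675 × 10⁻²⁷ × 1.634 × 10⁻¹⁵) = 2.340 × 10⁻²¹ kg·m/s.
λ = h/p = 6.626 × 10⁻³⁴ / 2.340 × 10⁻²¹ = 2.83 × 10⁻¹³ m = 283 fm.

λ = 283 fm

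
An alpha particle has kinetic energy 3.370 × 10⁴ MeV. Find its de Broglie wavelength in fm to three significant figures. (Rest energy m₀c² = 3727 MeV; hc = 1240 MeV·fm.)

λ = 0.0333 fm

Total energy E = KE + m₀c² = 3.370 × 10⁴ + 3727 = 37427 MeV.
(pc)² = E² − (m₀c²)² = (37427)² − (3727)² = 1.387 × 10⁹ MeV², so pc = 3.724 × 10⁴ MeV.
λ = hc/(pc) = 1240 MeV·fm / 3.724 × 10⁴ MeV = 0.0333 fm.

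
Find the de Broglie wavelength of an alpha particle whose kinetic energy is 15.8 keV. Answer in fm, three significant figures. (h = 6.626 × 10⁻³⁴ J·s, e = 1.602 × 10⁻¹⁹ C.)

λ = 114 fm

KE = 15.8 keV = 2.531 × 10⁻¹⁵ J.
p = √(2mKE) = √(2 × 6.645 × 10⁻²⁷ × 2.531 × 10⁻¹⁵) = 5.800 × 10⁻²¹ kg·m/s.
λ = h/p = 6.626 × 10⁻³⁴ / 5.800 × 10⁻²¹ = 1.14 × 10⁻¹³ m = 114 fm.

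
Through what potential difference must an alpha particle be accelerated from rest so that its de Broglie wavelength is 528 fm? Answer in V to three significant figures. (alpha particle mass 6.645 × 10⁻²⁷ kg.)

p = h/λ = 6.626 × 10⁻³⁴ / 5.280 × 10⁻¹³ = 1.255 × 10⁻²¹ kg·m/s.
KE = p²/(2m) = 1.185 × 10⁻¹⁶ J.
V = KE/2e = 1.185 × 10⁻¹⁶ / (2 × 1.602 × 10⁻¹⁹) = 370 V.

V = 370 V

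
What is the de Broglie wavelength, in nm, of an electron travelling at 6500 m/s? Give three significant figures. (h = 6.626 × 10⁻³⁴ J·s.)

λ = 112 nm

p = mv = 9.109 × 10⁻³¹ × 6500 = 5.921 × 10⁻²⁷ kg·m/s.
λ = h/p = 6.626 × 10⁻³⁴ / 5.921 × 10⁻²⁷ = 1.12 × 10⁻⁷ m = 112 nm.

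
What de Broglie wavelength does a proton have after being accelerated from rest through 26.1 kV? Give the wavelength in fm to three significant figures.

λ = 177 fm

KE = eV = 1.602 × 10⁻¹⁹ × 2.610 × 10⁴ = 4.181 × 10⁻¹⁵ J.
p = √(2mKE) = √(2 × 1.673 × 10⁻²⁷ × 4.181 × 10⁻¹⁵) = 3.740 × 10⁻²¹ kg·m/s.
λ = h/p = 6.626 × 10⁻³⁴ / 3.740 × 10⁻²¹ = 1.77 × 10⁻¹³ m = 177 fm.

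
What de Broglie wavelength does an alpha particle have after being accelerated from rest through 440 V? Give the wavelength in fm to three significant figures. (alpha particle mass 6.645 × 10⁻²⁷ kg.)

KE = 2eV = 2 × 1.602 × 10⁻¹⁹ × 440.0 = 1.410 × 10⁻¹⁶ J.
p = √(2mKE) = √(2 × 6.645 × 10⁻²⁷ × 1.410 × 10⁻¹⁶) = 1.369 × 10⁻²¹ kg·m/s.
λ = h/p = 6.626 × 10⁻³⁴ / 1.369 × 10⁻²¹ = 4.84 × 10⁻¹³ m = 484 fm.

λ = 484 fm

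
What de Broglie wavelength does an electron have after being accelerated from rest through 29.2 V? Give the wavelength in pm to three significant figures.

KE = eV = 1.602 × 10⁻¹⁹ × 29.20 = 4.678 × 10⁻¹⁸ J.
p = √(2mKE) = √(2 × 9.109 × 10⁻³¹ × 4.678 × 10⁻¹⁸) = 2.919 × 10⁻²⁴ kg·m/s.
λ = h/p = 6.626 × 10⁻³⁴ / 2.919 × 10⁻²⁴ = 2.27 × 10⁻¹⁰ m = 227 pm.

λ = 227 pm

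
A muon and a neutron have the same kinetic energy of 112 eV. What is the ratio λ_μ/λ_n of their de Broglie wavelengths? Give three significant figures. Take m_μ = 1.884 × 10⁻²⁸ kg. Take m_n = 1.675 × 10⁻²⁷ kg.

At fixed KE, p = √(2mKE) so λ = h/p ∝ 1/√m.
λ_μ/λ_n = √(m_n/m_μ) = √(1.675 × 10⁻²⁷/1.884 × 10⁻²⁸) = √(8.891) = 2.98.

λ_μ/λ_n = 2.98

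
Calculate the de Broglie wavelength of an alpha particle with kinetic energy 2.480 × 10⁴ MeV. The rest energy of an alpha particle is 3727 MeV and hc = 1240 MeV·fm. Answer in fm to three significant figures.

Total energy E = KE + m₀c² = 2.480 × 10⁴ + 3727 = 28527 MeV.
(pc)² = E² − (m₀c²)² = (28527)² − (3727)² = 7.999 × 10⁸ MeV², so pc = 2.828 × 10⁴ MeV.
λ = hc/(pc) = 1240 MeV·fm / 2.828 × 10⁴ MeV = 0.0438 fm.

λ = 0.0438 fm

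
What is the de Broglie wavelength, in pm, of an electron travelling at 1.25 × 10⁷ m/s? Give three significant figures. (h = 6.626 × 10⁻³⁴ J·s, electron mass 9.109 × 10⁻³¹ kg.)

p = mv = 9.109 × 10⁻³¹ × 1.25 × 10⁷ = 1.139 × 10⁻²³ kg·m/s.
λ = h/p = 6.626 × 10⁻³⁴ / 1.139 × 10⁻²³ = 5.82 × 10⁻¹¹ m = 58.2 pm.

λ = 58.2 pm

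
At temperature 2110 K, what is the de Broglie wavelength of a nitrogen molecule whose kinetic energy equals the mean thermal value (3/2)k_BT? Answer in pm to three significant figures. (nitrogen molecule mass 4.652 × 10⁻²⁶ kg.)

KE = (3/2)k_BT = 1.5 × 1.381 × 10⁻²³ × 2110 = 4.371 × 10⁻²⁰ J.
p = √(2mKE) = √(2 × 4.652 × 10⁻²⁶ × 4.371 × 10⁻²⁰) = 6.377 × 10⁻²³ kg·m/s.
λ = h/p = 1.04 × 10⁻¹¹ m = 10.4 pm.

λ = 10.4 pm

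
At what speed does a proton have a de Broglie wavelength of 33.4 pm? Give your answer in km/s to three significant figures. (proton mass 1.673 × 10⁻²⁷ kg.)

v = 11.9 km/s

p = h/λ = 6.626 × 10⁻³⁴ / 3.340 × 10⁻¹¹ = 1.984 × 10⁻²³ kg·m/s.
v = p/m = 1.984 × 10⁻²³ / 1.673 × 10⁻²⁷ = 1.19 × 10⁴ m/s = 11.9 km/s.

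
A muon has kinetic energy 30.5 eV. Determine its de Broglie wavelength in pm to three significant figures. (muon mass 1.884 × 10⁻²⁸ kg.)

KE = 30.5 eV = 4.886 × 10⁻¹⁸ J.
p = √(2mKE) = √(2 × 1.884 × 10⁻²⁸ × 4.886 × 10⁻¹⁸) = 4.291 × 10⁻²³ kg·m/s.
λ = h/p = 6.626 × 10⁻³⁴ / 4.291 × 10⁻²³ = 1.54 × 10⁻¹¹ m = 15.4 pm.

λ = 15.4 pm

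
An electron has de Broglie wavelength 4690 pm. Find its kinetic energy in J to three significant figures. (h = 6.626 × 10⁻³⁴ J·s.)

KE = 1.10 × 10⁻²⁰ J

p = h/λ = 6.626 × 10⁻³⁴ / 4.690 × 10⁻⁹ = 1.413 × 10⁻²⁵ kg·m/s.
KE = p²/(2m) = (1.413 × 10⁻²⁵)² / (2 × 9.109 × 10⁻³¹) = 1.096 × 10⁻²⁰ J = 1.10 × 10⁻²⁰ J.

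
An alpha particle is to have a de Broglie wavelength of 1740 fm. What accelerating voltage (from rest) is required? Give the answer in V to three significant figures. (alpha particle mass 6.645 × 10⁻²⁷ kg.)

p = h/λ = 6.626 × 10⁻³⁴ / 1.740 × 10⁻¹² = 3.808 × 10⁻²² kg·m/s.
KE = p²/(2m) = 1.091 × 10⁻¹⁷ J.
V = KE/2e = 1.091 × 10⁻¹⁷ / (2 × 1.602 × 10⁻¹⁹) = 34.1 V.

V = 34.1 V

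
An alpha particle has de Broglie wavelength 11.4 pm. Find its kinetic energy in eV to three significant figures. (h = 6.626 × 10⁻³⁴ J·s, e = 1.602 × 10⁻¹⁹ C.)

KE = 1.59 eV

p = h/λ = 6.626 × 10⁻³⁴ / 1.140 × 10⁻¹¹ = 5.812 × 10⁻²³ kg·m/s.
KE = p²/(2m) = (5.812 × 10⁻²³)² / (2 × 6.645 × 10⁻²⁷) = 2.542 × 10⁻¹⁹ J = 1.59 eV.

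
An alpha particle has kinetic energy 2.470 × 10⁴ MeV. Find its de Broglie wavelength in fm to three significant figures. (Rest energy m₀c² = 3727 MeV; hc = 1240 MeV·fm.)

Total energy E = KE + m₀c² = 2.470 × 10⁴ + 3727 = 28427 MeV.
(pc)² = E² − (m₀c²)² = (28427)² − (3727)² = 7.942 × 10⁸ MeV², so pc = 2.818 × 10⁴ MeV.
λ = hc/(pc) = 1240 MeV·fm / 2.818 × 10⁴ MeV = 0.0440 fm.

λ = 0.0440 fm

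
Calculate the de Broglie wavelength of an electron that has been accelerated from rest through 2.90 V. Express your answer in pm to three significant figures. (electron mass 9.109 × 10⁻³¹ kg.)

λ = 720 pm

KE = eV = 1.602 × 10⁻¹⁹ × 2.900 = 4.646 × 10⁻¹⁹ J.
p = √(2mKE) = √(2 × 9.109 × 10⁻³¹ × 4.646 × 10⁻¹⁹) = 9.200 × 10⁻²⁵ kg·m/s.
λ = h/p = 6.626 × 10⁻³⁴ / 9.200 × 10⁻²⁵ = 7.20 × 10⁻¹⁰ m = 720 pm.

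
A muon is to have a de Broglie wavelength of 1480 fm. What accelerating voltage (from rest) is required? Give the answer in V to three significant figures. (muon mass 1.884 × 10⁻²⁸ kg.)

p = h/λ = 6.626 × 10⁻³⁴ / 1.480 × 10⁻¹² = 4.477 × 10⁻²² kg·m/s.
KE = p²/(2m) = 5.319 × 10⁻¹⁶ J.
V = KE/e = 5.319 × 10⁻¹⁶ / (1.602 × 10⁻¹⁹) = 3320 V.

V = 3320 V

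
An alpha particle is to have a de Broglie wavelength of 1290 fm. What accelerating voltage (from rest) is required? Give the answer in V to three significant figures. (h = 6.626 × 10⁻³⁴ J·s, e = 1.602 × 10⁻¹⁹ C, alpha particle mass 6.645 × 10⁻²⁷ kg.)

p = h/λ = 6.626 × 10⁻³⁴ / 1.290 × 10⁻¹² = 5.136 × 10⁻²² kg·m/s.
KE = p²/(2m) = 1.985 × 10⁻¹⁷ J.
V = KE/2e = 1.985 × 10⁻¹⁷ / (2 × 1.602 × 10⁻¹⁹) = 62.0 V.

V = 62.0 V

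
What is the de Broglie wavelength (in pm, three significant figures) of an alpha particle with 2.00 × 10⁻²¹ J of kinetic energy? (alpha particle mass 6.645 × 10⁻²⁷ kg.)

λ = 129 pm

p = √(2mKE) = √(2 × 6.645 × 10⁻²⁷ × 2.000 × 10⁻²¹) = 5.156 × 10⁻²⁴ kg·m/s.
λ = h/p = 6.626 × 10⁻³⁴ / 5.156 × 10⁻²⁴ = 1.29 × 10⁻¹⁰ m = 129 pm.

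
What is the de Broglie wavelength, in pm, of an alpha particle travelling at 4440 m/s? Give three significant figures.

λ = 22.5 pm

p = mv = 6.645 × 10⁻²⁷ × 4440 = 2.950 × 10⁻²³ kg·m/s.
λ = h/p = 6.626 × 10⁻³⁴ / 2.950 × 10⁻²³ = 2.25 × 10⁻¹¹ m = 22.5 pm.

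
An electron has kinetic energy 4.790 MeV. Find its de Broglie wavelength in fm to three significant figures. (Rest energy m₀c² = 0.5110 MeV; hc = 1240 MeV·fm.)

Total energy E = KE + m₀c² = 4.790 + 0.5110 = 5.3010 MeV.
(pc)² = E² − (m₀c²)² = (5.3010)² − (0.5110)² = 27.84 MeV², so pc = 5.276 MeV.
λ = hc/(pc) = 1240 MeV·fm / 5.276 MeV = 235 fm.

λ = 235 fm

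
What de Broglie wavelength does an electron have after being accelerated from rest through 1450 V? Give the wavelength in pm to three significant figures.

λ = 32.2 pm

KE = eV = 1.602 × 10⁻¹⁹ × 1450 = 2.323 × 10⁻¹⁶ J.
p = √(2mKE) = √(2 × 9.109 × 10⁻³¹ × 2.323 × 10⁻¹⁶) = 2.057 × 10⁻²³ kg·m/s.
λ = h/p = 6.626 × 10⁻³⁴ / 2.057 × 10⁻²³ = 3.22 × 10⁻¹¹ m = 32.2 pm.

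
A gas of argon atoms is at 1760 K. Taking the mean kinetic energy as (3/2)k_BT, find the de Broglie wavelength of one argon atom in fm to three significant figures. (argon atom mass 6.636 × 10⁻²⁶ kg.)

λ = 9530 fm

KE = (3/2)k_BT = 1.5 × 1.381 × 10⁻²³ × 1760 = 3.646 × 10⁻²⁰ J.
p = √(2mKE) = √(2 × 6.636 × 10⁻²⁶ × 3.646 × 10⁻²⁰) = 6.956 × 10⁻²³ kg·m/s.
λ = h/p = 9.53 × 10⁻¹² m = 9530 fm.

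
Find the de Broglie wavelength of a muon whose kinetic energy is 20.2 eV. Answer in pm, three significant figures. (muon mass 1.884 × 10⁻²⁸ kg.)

KE = 20.2 eV = 3.236 × 10⁻¹⁸ J.
p = √(2mKE) = √(2 × 1.884 × 10⁻²⁸ × 3.236 × 10⁻¹⁸) = 3.492 × 10⁻²³ kg·m/s.
λ = h/p = 6.626 × 10⁻³⁴ / 3.492 × 10⁻²³ = 1.90 × 10⁻¹¹ m = 19.0 pm.

λ = 19.0 pm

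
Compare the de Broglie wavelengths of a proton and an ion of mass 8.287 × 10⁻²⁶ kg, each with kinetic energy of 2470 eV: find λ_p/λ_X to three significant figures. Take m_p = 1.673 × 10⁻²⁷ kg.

At fixed KE, p = √(2mKE) so λ = h/p ∝ 1/√m.
λ_p/λ_X = √(m_X/m_p) = √(8.287 × 10⁻²⁶/1.673 × 10⁻²⁷) = √(49.53) = 7.04.

λ_p/λ_X = 7.04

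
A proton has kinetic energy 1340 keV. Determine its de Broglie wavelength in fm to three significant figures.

KE = 1340 keV = 2.147 × 10⁻¹³ J.
p = √(2mKE) = √(2 × 1.673 × 10⁻²⁷ × 2.147 × 10⁻¹³) = 2.680 × 10⁻²⁰ kg·m/s.
λ = h/p = 6.626 × 10⁻³⁴ / 2.680 × 10⁻²⁰ = 2.47 × 10⁻¹⁴ m = 24.7 fm.

λ = 24.7 fm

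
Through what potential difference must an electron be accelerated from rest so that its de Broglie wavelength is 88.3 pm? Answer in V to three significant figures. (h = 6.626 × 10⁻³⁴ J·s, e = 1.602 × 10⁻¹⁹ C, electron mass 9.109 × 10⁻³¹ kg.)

p = h/λ = 6.626 × 10⁻³⁴ / 8.830 × 10⁻¹¹ = 7.504 × 10⁻²⁴ kg·m/s.
KE = p²/(2m) = 3.091 × 10⁻¹⁷ J.
V = KE/e = 3.091 × 10⁻¹⁷ / (1.602 × 10⁻¹⁹) = 193 V.

V = 193 V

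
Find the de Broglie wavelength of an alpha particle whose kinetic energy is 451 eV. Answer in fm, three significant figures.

KE = 451 eV = 7.225 × 10⁻¹⁷ J.
p = √(2mKE) = √(2 × 6.645 × 10⁻²⁷ × 7.225 × 10⁻¹⁷) = 9.799 × 10⁻²² kg·m/s.
λ = h/p = 6.626 × 10⁻³⁴ / 9.799 × 10⁻²² = 6.76 × 10⁻¹³ m = 676 fm.

λ = 676 fm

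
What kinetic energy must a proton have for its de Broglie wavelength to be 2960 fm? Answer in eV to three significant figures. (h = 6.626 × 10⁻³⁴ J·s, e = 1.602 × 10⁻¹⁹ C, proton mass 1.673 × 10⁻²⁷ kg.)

p = h/λ = 6.626 × 10⁻³⁴ / 2.960 × 10⁻¹² = 2.239 × 10⁻²² kg·m/s.
KE = p²/(2m) = (2.239 × 10⁻²²)² / (2 × 1.673 × 10⁻²⁷) = 1.498 × 10⁻¹⁷ J = 93.5 eV.

KE = 93.5 eV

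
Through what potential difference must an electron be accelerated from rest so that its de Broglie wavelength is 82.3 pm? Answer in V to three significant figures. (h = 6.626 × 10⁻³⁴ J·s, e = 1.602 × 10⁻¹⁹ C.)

p = h/λ = 6.626 × 10⁻³⁴ / 8.230 × 10⁻¹¹ = 8.051 × 10⁻²⁴ kg·m/s.
KE = p²/(2m) = 3.558 × 10⁻¹⁷ J.
V = KE/e = 3.558 × 10⁻¹⁷ / (1.602 × 10⁻¹⁹) = 222 V.

V = 222 V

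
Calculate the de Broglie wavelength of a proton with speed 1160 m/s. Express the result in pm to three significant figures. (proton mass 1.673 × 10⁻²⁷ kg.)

p = mv = 1.673 × 10⁻²⁷ × 1160 = 1.941 × 10⁻²⁴ kg·m/s.
λ = h/p = 6.626 × 10⁻³⁴ / 1.941 × 10⁻²⁴ = 3.41 × 10⁻¹⁰ m = 341 pm.

λ = 341 pm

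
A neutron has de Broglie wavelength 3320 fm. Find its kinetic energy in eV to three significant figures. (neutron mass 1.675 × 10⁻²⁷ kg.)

KE = 74.2 eV

p = h/λ = 6.626 × 10⁻³⁴ / 3.320 × 10⁻¹² = 1.996 × 10⁻²² kg·m/s.
KE = p²/(2m) = (1.996 × 10⁻²²)² / (2 × 1.675 × 10⁻²⁷) = 1.189 × 10⁻¹⁷ J = 74.2 eV.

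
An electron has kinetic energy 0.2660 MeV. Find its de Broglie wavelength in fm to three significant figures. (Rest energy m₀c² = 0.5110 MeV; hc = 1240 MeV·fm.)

Total energy E = KE + m₀c² = 0.2660 + 0.5110 = 0.7770 MeV.
(pc)² = E² − (m₀c²)² = (0.7770)² − (0.5110)² = 0.3426 MeV², so pc = 0.5853 MeV.
λ = hc/(pc) = 1240 MeV·fm / 0.5853 MeV = 2120 fm.

λ = 2120 fm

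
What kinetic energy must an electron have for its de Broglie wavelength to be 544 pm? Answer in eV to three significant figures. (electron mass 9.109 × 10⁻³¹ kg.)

p = h/λ = 6.626 × 10⁻³⁴ / 5.440 × 10⁻¹⁰ = 1.218 × 10⁻²⁴ kg·m/s.
KE = p²/(2m) = (1.218 × 10⁻²⁴)² / (2 × 9.109 × 10⁻³¹) = 8.143 × 10⁻¹⁹ J = 5.08 eV.

KE = 5.08 eV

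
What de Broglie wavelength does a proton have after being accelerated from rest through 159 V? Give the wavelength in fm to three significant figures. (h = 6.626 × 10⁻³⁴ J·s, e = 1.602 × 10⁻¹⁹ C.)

KE = eV = 1.602 × 10⁻¹⁹ × 159.0 = 2.547 × 10⁻¹⁷ J.
p = √(2mKE) = √(2 × 1.673 × 10⁻²⁷ × 2.547 × 10⁻¹⁷) = 2.919 × 10⁻²² kg·m/s.
λ = h/p = 6.626 × 10⁻³⁴ / 2.919 × 10⁻²² = 2.27 × 10⁻¹² m = 2270 fm.

λ = 2270 fm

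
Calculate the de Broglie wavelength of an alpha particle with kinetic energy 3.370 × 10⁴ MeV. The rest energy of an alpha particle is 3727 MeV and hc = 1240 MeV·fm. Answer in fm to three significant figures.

λ = 0.0333 fm

Total energy E = KE + m₀c² = 3.370 × 10⁴ + 3727 = 37427 MeV.
(pc)² = E² − (m₀c²)² = (37427)² − (3727)² = 1.387 × 10⁹ MeV², so pc = 3.724 × 10⁴ MeV.
λ = hc/(pc) = 1240 MeV·fm / 3.724 × 10⁴ MeV = 0.0333 fm.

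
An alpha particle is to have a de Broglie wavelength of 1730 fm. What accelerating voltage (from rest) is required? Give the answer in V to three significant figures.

p = h/λ = 6.626 × 10⁻³⁴ / 1.730 × 10⁻¹² = 3.830 × 10⁻²² kg·m/s.
KE = p²/(2m) = 1.104 × 10⁻¹⁷ J.
V = KE/2e = 1.104 × 10⁻¹⁷ / (2 × 1.602 × 10⁻¹⁹) = 34.5 V.

V = 34.5 V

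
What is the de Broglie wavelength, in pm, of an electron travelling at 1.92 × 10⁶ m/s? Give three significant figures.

p = mv = 9.109 × 10⁻³¹ × 1.92 × 10⁶ = 1.749 × 10⁻²⁴ kg·m/s.
λ = h/p = 6.626 × 10⁻³⁴ / 1.749 × 10⁻²⁴ = 3.79 × 10⁻¹⁰ m = 379 pm.

λ = 379 pm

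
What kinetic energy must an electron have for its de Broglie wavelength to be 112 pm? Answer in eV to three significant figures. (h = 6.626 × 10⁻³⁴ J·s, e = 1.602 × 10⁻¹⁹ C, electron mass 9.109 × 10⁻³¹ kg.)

p = h/λ = 6.626 × 10⁻³⁴ / 1.120 × 10⁻¹⁰ = 5.916 × 10⁻²⁴ kg·m/s.
KE = p²/(2m) = (5.916 × 10⁻²⁴)² / (2 × 9.109 × 10⁻³¹) = 1.921 × 10⁻¹⁷ J = 120 eV.

KE = 120 eV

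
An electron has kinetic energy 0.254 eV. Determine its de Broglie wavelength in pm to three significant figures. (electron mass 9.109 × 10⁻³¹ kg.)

KE = 0.254 eV = 4.069 × 10⁻²⁰ J.
p = √(2mKE) = √(2 × 9.109 × 10⁻³¹ × 4.069 × 10⁻²⁰) = 2.723 × 10⁻²⁵ kg·m/s.
λ = h/p = 6.626 × 10⁻³⁴ / 2.723 × 10⁻²⁵ = 2.43 × 10⁻⁹ m = 2430 pm.

λ = 2430 pm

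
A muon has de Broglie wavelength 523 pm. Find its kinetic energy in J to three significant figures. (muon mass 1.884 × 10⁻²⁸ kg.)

p = h/λ = 6.626 × 10⁻³⁴ / 5.230 × 10⁻¹⁰ = 1.267 × 10⁻²⁴ kg·m/s.
KE = p²/(2m) = (1.267 × 10⁻²⁴)² / (2 × 1.884 × 10⁻²⁸) = 4.260 × 10⁻²¹ J = 4.26 × 10⁻²¹ J.

KE = 4.26 × 10⁻²¹ J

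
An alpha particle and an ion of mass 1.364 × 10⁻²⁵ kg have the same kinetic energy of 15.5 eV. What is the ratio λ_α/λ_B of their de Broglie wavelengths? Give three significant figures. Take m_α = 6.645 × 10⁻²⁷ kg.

At fixed KE, p = √(2mKE) so λ = h/p ∝ 1/√m.
λ_α/λ_B = √(m_B/m_α) = √(1.364 × 10⁻²⁵/6.645 × 10⁻²⁷) = √(20.53) = 4.53.

λ_α/λ_B = 4.53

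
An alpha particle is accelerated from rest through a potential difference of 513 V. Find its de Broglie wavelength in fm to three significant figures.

KE = 2eV = 2 × 1.602 × 10⁻¹⁹ × 513.0 = 1.644 × 10⁻¹⁶ J.
p = √(2mKE) = √(2 × 6.645 × 10⁻²⁷ × 1.644 × 10⁻¹⁶) = 1.478 × 10⁻²¹ kg·m/s.
λ = h/p = 6.626 × 10⁻³⁴ / 1.478 × 10⁻²¹ = 4.48 × 10⁻¹³ m = 448 fm.

λ = 448 fm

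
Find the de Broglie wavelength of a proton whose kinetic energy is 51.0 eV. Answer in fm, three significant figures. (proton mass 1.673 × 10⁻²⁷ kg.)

KE = 51.0 eV = 8.170 × 10⁻¹⁸ J.
p = √(2mKE) = √(2 × 1.673 × 10⁻²⁷ × 8.170 × 10⁻¹⁸) = 1.653 × 10⁻²² kg·m/s.
λ = h/p = 6.626 × 10⁻³⁴ / 1.653 × 10⁻²² = 4.01 × 10⁻¹² m = 4010 fm.

λ = 4010 fm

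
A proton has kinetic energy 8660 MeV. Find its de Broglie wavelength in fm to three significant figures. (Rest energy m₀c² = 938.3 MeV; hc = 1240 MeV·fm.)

λ = 0.130 fm

Total energy E = KE + m₀c² = 8660 + 938.3 = 9598.3 MeV.
(pc)² = E² − (m₀c²)² = (9598.3)² − (938.3)² = 9.125 × 10⁷ MeV², so pc = 9552 MeV.
λ = hc/(pc) = 1240 MeV·fm / 9552 MeV = 0.130 fm.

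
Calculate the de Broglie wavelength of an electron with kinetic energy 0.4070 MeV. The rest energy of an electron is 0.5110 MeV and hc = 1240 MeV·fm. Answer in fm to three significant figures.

Total energy E = KE + m₀c² = 0.4070 + 0.5110 = 0.9180 MeV.
(pc)² = E² − (m₀c²)² = (0.9180)² − (0.5110)² = 0.5816 MeV², so pc = 0.7626 MeV.
λ = hc/(pc) = 1240 MeV·fm / 0.7626 MeV = 1630 fm.

λ = 1630 fm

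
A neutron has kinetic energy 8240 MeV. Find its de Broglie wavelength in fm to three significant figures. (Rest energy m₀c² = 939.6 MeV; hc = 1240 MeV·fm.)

Total energy E = KE + m₀c² = 8240 + 939.6 = 9179.6 MeV.
(pc)² = E² − (m₀c²)² = (9179.6)² − (939.6)² = 8.338 × 10⁷ MeV², so pc = 9131 MeV.
λ = hc/(pc) = 1240 MeV·fm / 9131 MeV = 0.136 fm.

λ = 0.136 fm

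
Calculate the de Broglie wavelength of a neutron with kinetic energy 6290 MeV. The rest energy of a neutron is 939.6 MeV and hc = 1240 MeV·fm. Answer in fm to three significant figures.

Total energy E = KE + m₀c² = 6290 + 939.6 = 7229.6 MeV.
(pc)² = E² − (m₀c²)² = (7229.6)² − (939.6)² = 5.138 × 10⁷ MeV², so pc = 7168 MeV.
λ = hc/(pc) = 1240 MeV·fm / 7168 MeV = 0.173 fm.

λ = 0.173 fm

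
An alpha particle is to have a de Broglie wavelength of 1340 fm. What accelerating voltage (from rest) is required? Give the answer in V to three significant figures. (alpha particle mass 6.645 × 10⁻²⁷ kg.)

V = 57.4 V

p = h/λ = 6.626 × 10⁻³⁴ / 1.340 × 10⁻¹² = 4.945 × 10⁻²² kg·m/s.
KE = p²/(2m) = 1.840 × 10⁻¹⁷ J.
V = KE/2e = 1.840 × 10⁻¹⁷ / (2 × 1.602 × 10⁻¹⁹) = 57.4 V.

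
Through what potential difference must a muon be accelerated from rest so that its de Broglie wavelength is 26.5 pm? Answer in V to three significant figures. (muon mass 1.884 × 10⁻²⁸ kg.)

V = 10.4 V

p = h/λ = 6.626 × 10⁻³⁴ / 2.650 × 10⁻¹¹ = 2.500 × 10⁻²³ kg·m/s.
KE = p²/(2m) = 1.659 × 10⁻¹⁸ J.
V = KE/e = 1.659 × 10⁻¹⁸ / (1.602 × 10⁻¹⁹) = 10.4 V.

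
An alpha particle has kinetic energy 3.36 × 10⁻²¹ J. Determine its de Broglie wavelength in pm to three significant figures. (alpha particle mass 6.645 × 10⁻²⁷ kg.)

p = √(2mKE) = √(2 × 6.645 × 10⁻²⁷ × 3.360 × 10⁻²¹) = 6.682 × 10⁻²⁴ kg·m/s.
λ = h/p = 6.626 × 10⁻³⁴ / 6.682 × 10⁻²⁴ = 9.92 × 10⁻¹¹ m = 99.2 pm.

λ = 99.2 pm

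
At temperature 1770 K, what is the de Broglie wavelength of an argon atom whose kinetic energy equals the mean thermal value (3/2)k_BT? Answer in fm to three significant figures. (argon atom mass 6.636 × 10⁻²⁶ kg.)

KE = (3/2)k_BT = 1.5 × 1.381 × 10⁻²³ × 1770 = 3.667 × 10⁻²⁰ J.
p = √(2mKE) = √(2 × 6.636 × 10⁻²⁶ × 3.667 × 10⁻²⁰) = 6.976 × 10⁻²³ kg·m/s.
λ = h/p = 9.50 × 10⁻¹² m = 9500 fm.

λ = 9500 fm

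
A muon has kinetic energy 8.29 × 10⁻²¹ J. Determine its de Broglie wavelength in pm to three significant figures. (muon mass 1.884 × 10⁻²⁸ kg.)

p = √(2mKE) = √(2 × 1.884 × 10⁻²⁸ × 8.290 × 10⁻²¹) = 1.767 × 10⁻²⁴ kg·m/s.
λ = h/p = 6.626 × 10⁻³⁴ / 1.767 × 10⁻²⁴ = 3.75 × 10⁻¹⁰ m = 375 pm.

λ = 375 pm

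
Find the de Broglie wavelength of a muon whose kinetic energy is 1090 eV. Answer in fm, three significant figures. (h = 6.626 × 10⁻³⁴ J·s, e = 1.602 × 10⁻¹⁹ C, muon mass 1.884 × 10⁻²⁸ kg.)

λ = 2580 fm

KE = 1090 eV = 1.746 × 10⁻¹⁶ J.
p = √(2mKE) = √(2 × 1.884 × 10⁻²⁸ × 1.746 × 10⁻¹⁶) = 2.565 × 10⁻²² kg·m/s.
λ = h/p = 6.626 × 10⁻³⁴ / 2.565 × 10⁻²² = 2.58 × 10⁻¹² m = 2580 fm.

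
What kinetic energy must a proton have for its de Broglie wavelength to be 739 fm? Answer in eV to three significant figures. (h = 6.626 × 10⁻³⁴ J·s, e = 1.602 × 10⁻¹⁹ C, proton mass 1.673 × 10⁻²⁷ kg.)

KE = 1500 eV

p = h/λ = 6.626 × 10⁻³⁴ / 7.390 × 10⁻¹³ = 8.966 × 10⁻²² kg·m/s.
KE = p²/(2m) = (8.966 × 10⁻²²)² / (2 × 1.673 × 10⁻²⁷) = 2.403 × 10⁻¹⁶ J = 1500 eV.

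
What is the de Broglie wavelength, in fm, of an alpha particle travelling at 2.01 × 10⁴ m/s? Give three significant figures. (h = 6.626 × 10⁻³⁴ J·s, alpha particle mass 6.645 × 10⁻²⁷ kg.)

λ = 4960 fm

p = mv = 6.645 × 10⁻²⁷ × 2.01 × 10⁴ = 1.336 × 10⁻²² kg·m/s.
λ = h/p = 6.626 × 10⁻³⁴ / 1.336 × 10⁻²² = 4.96 × 10⁻¹² m = 4960 fm.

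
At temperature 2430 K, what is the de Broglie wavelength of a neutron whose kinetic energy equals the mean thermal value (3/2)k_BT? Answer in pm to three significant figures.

λ = 51.0 pm

KE = (3/2)k_BT = 1.5 × 1.381 × 10⁻²³ × 2430 = 5.034 × 10⁻²⁰ J.
p = √(2mKE) = √(2 × 1.675 × 10⁻²⁷ × 5.034 × 10⁻²⁰) = 1.299 × 10⁻²³ kg·m/s.
λ = h/p = 5.10 × 10⁻¹¹ m = 51.0 pm.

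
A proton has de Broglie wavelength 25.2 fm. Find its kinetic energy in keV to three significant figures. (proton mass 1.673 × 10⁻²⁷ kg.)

KE = 1290 keV

p = h/λ = 6.626 × 10⁻³⁴ / 2.520 × 10⁻¹⁴ = 2.629 × 10⁻²⁰ kg·m/s.
KE = p²/(2m) = (2.629 × 10⁻²⁰)² / (2 × 1.673 × 10⁻²⁷) = 2.066 × 10⁻¹³ J = 1290 keV.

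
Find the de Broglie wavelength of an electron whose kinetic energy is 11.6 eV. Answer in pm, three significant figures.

λ = 360 pm

KE = 11.6 eV = 1.858 × 10⁻¹⁸ J.
p = √(2mKE) = √(2 × 9.109 × 10⁻³¹ × 1.858 × 10⁻¹⁸) = 1.840 × 10⁻²⁴ kg·m/s.
λ = h/p = 6.626 × 10⁻³⁴ / 1.840 × 10⁻²⁴ = 3.60 × 10⁻¹⁰ m = 360 pm.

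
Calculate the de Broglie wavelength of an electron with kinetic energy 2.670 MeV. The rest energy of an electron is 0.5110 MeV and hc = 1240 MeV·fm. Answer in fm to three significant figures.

λ = 395 fm

Total energy E = KE + m₀c² = 2.670 + 0.5110 = 3.1810 MeV.
(pc)² = E² − (m₀c²)² = (3.1810)² − (0.5110)² = 9.858 MeV², so pc = 3.140 MeV.
λ = hc/(pc) = 1240 MeV·fm / 3.140 MeV = 395 fm.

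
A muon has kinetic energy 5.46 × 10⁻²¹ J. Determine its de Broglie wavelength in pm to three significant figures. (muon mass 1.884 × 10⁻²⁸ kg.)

p = √(2mKE) = √(2 × 1.884 × 10⁻²⁸ × 5.460 × 10⁻²¹) = 1.434 × 10⁻²⁴ kg·m/s.
λ = h/p = 6.626 × 10⁻³⁴ / 1.434 × 10⁻²⁴ = 4.62 × 10⁻¹⁰ m = 462 pm.

λ = 462 pm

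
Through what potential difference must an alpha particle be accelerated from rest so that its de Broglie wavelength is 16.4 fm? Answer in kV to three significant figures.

p = h/λ = 6.626 × 10⁻³⁴ / 1.640 × 10⁻¹⁴ = 4.040 × 10⁻²⁰ kg·m/s.
KE = p²/(2m) = 1.228 × 10⁻¹³ J.
V = KE/2e = 1.228 × 10⁻¹³ / (2 × 1.602 × 10⁻¹⁹) = 383 kV.

V = 383 kV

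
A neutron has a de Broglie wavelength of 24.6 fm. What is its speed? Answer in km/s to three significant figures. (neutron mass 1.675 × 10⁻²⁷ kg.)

p = h/λ = 6.626 × 10⁻³⁴ / 2.460 × 10⁻¹⁴ = 2.693 × 10⁻²⁰ kg·m/s.
v = p/m = 2.693 × 10⁻²⁰ / 1.675 × 10⁻²⁷ = 1.61 × 10⁷ m/s = 1.61 × 10⁴ km/s.

v = 1.61 × 10⁴ km/s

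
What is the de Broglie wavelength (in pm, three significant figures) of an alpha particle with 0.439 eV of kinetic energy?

λ = 21.7 pm

KE = 0.439 eV = 7.033 × 10⁻²⁰ J.
p = √(2mKE) = √(2 × 6.645 × 10⁻²⁷ × 7.033 × 10⁻²⁰) = 3.057 × 10⁻²³ kg·m/s.
λ = h/p = 6.626 × 10⁻³⁴ / 3.057 × 10⁻²³ = 2.17 × 10⁻¹¹ m = 21.7 pm.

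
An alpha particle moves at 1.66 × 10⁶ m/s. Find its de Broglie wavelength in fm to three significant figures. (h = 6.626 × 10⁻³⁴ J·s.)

λ = 60.1 fm

p = mv = 6.645 × 10⁻²⁷ × 1.66 × 10⁶ = 1.103 × 10⁻²⁰ kg·m/s.
λ = h/p = 6.626 × 10⁻³⁴ / 1.103 × 10⁻²⁰ = 6.01 × 10⁻¹⁴ m = 60.1 fm.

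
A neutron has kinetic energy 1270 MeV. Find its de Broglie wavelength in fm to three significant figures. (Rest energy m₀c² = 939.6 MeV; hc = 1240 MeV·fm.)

λ = 0.620 fm

Total energy E = KE + m₀c² = 1270 + 939.6 = 2209.6 MeV.
(pc)² = E² − (m₀c²)² = (2209.6)² − (939.6)² = 3.999 × 10⁶ MeV², so pc = 2000 MeV.
λ = hc/(pc) = 1240 MeV·fm / 2000 MeV = 0.620 fm.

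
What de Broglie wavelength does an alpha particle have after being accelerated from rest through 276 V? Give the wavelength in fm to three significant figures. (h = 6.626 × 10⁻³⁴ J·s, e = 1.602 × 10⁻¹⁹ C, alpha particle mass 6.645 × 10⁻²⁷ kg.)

λ = 611 fm

KE = 2eV = 2 × 1.602 × 10⁻¹⁹ × 276.0 = 8.843 × 10⁻¹⁷ J.
p = √(2mKE) = √(2 × 6.645 × 10⁻²⁷ × 8.843 × 10⁻¹⁷) = 1.084 × 10⁻²¹ kg·m/s.
λ = h/p = 6.626 × 10⁻³⁴ / 1.084 × 10⁻²¹ = 6.11 × 10⁻¹³ m = 611 fm.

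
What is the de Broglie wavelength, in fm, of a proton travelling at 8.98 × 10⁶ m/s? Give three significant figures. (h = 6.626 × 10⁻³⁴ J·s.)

p = mv = 1.673 × 10⁻²⁷ × 8.98 × 10⁶ = 1.502 × 10⁻²⁰ kg·m/s.
λ = h/p = 6.626 × 10⁻³⁴ / 1.502 × 10⁻²⁰ = 4.41 × 10⁻¹⁴ m = 44.1 fm.

λ = 44.1 fm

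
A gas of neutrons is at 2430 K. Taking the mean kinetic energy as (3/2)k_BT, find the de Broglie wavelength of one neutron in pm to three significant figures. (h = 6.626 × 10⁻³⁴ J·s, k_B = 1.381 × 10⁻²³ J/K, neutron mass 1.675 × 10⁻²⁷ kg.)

KE = (3/2)k_BT = 1.5 × 1.381 × 10⁻²³ × 2430 = 5.034 × 10⁻²⁰ J.
p = √(2mKE) = √(2 × 1.675 × 10⁻²⁷ × 5.034 × 10⁻²⁰) = 1.299 × 10⁻²³ kg·m/s.
λ = h/p = 5.10 × 10⁻¹¹ m = 51.0 pm.

λ = 51.0 pm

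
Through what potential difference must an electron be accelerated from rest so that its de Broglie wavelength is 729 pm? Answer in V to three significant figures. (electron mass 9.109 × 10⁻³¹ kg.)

p = h/λ = 6.626 × 10⁻³⁴ / 7.290 × 10⁻¹⁰ = 9.089 × 10⁻²⁵ kg·m/s.
KE = p²/(2m) = 4.535 × 10⁻¹⁹ J.
V = KE/e = 4.535 × 10⁻¹⁹ / (1.602 × 10⁻¹⁹) = 2.83 V.

V = 2.83 V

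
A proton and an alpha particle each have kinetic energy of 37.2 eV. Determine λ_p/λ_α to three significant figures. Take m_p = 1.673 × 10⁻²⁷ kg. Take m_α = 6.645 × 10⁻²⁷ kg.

At fixed KE, p = √(2mKE) so λ = h/p ∝ 1/√m.
λ_p/λ_α = √(m_α/m_p) = √(6.645 × 10⁻²⁷/1.673 × 10⁻²⁷) = √(3.972) = 1.99.

λ_p/λ_α = 1.99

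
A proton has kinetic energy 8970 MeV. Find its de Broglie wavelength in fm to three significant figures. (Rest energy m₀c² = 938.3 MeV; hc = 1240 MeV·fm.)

λ = 0.126 fm

Total energy E = KE + m₀c² = 8970 + 938.3 = 9908.3 MeV.
(pc)² = E² − (m₀c²)² = (9908.3)² − (938.3)² = 9.729 × 10⁷ MeV², so pc = 9864 MeV.
λ = hc/(pc) = 1240 MeV·fm / 9864 MeV = 0.126 fm.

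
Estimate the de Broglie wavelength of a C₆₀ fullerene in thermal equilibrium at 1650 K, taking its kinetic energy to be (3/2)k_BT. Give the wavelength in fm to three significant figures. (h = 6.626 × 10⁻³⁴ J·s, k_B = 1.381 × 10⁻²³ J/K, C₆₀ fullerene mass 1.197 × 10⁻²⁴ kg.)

λ = 2320 fm

KE = (3/2)k_BT = 1.5 × 1.381 × 10⁻²³ × 1650 = 3.418 × 10⁻²⁰ J.
p = √(2mKE) = √(2 × 1.197 × 10⁻²⁴ × 3.418 × 10⁻²⁰) = 2.861 × 10⁻²² kg·m/s.
λ = h/p = 2.32 × 10⁻¹² m = 2320 fm.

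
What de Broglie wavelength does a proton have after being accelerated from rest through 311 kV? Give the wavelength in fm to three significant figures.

λ = 51.3 fm

KE = eV = 1.602 × 10⁻¹⁹ × 3.110 × 10⁵ = 4.982 × 10⁻¹⁴ J.
p = √(2mKE) = √(2 × 1.673 × 10⁻²⁷ × 4.982 × 10⁻¹⁴) = 1.291 × 10⁻²⁰ kg·m/s.
λ = h/p = 6.626 × 10⁻³⁴ / 1.291 × 10⁻²⁰ = 5.13 × 10⁻¹⁴ m = 51.3 fm.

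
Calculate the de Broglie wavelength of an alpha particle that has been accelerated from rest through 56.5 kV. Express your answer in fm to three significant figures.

KE = 2eV = 2 × 1.602 × 10⁻¹⁹ × 5.650 × 10⁴ = 1.810 × 10⁻¹⁴ J.
p = √(2mKE) = √(2 × 6.645 × 10⁻²⁷ × 1.810 × 10⁻¹⁴) = 1.551 × 10⁻²⁰ kg·m/s.
λ = h/p = 6.626 × 10⁻³⁴ / 1.551 × 10⁻²⁰ = 4.27 × 10⁻¹⁴ m = 42.7 fm.

λ = 42.7 fm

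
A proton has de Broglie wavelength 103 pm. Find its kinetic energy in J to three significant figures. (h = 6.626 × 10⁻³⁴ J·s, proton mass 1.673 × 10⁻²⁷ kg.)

p = h/λ = 6.626 × 10⁻³⁴ / 1.030 × 10⁻¹⁰ = 6.433 × 10⁻²⁴ kg·m/s.
KE = p²/(2m) = (6.433 × 10⁻²⁴)² / (2 × 1.673 × 10⁻²⁷) = 1.237 × 10⁻²⁰ J = 1.24 × 10⁻²⁰ J.

KE = 1.24 × 10⁻²⁰ J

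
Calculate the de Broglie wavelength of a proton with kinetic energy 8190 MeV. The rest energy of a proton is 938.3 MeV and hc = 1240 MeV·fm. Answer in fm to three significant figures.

Total energy E = KE + m₀c² = 8190 + 938.3 = 9128.3 MeV.
(pc)² = E² − (m₀c²)² = (9128.3)² − (938.3)² = 8.245 × 10⁷ MeV², so pc = 9080 MeV.
λ = hc/(pc) = 1240 MeV·fm / 9080 MeV = 0.137 fm.

λ = 0.137 fm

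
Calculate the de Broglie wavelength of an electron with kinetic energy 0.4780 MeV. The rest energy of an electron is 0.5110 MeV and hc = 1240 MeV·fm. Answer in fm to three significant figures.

Total energy E = KE + m₀c² = 0.4780 + 0.5110 = 0.9890 MeV.
(pc)² = E² − (m₀c²)² = (0.9890)² − (0.5110)² = 0.7170 MeV², so pc = 0.8468 MeV.
λ = hc/(pc) = 1240 MeV·fm / 0.8468 MeV = 1460 fm.

λ = 1460 fm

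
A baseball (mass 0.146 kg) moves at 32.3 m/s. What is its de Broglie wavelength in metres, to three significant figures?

λ = 1.41 × 10⁻³⁴ m

p = mv = 0.146 × 32.3 = 4.716 kg·m/s.
λ = h/p = 6.626 × 10⁻³⁴ / 4.716 = 1.41 × 10⁻³⁴ m.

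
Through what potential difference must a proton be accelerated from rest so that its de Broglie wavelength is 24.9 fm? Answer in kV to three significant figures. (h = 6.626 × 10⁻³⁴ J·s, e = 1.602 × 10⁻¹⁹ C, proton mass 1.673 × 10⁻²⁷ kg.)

p = h/λ = 6.626 × 10⁻³⁴ / 2.490 × 10⁻¹⁴ = 2.661 × 10⁻²⁰ kg·m/s.
KE = p²/(2m) = 2.116 × 10⁻¹³ J.
V = KE/e = 2.116 × 10⁻¹³ / (1.602 × 10⁻¹⁹) = 1320 kV.

V = 1320 kV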